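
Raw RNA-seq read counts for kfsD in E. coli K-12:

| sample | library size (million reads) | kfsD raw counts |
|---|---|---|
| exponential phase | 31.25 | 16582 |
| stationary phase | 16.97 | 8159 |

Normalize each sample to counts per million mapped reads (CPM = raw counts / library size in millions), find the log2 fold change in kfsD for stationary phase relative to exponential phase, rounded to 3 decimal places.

-0.142

CPM(exponential phase) = 16582 / 31.25 = 530.6240
CPM(stationary phase) = 8159 / 16.97 = 480.7896
Fold change = 480.7896 / 530.6240 = 0.90608
log2(0.90608) = -0.1423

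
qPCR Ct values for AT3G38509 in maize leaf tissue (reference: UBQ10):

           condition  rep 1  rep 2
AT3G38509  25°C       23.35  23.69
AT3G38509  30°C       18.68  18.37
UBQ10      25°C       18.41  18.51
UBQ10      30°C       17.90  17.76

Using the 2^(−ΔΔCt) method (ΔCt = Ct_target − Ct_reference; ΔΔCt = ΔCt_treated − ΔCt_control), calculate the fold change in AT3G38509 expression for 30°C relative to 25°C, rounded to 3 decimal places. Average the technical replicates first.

Mean Ct: AT3G38509 25°C 23.520; AT3G38509 30°C 18.525; UBQ10 25°C 18.460; UBQ10 30°C 17.830
ΔCt(25°C) = 23.520 − 18.460 = 5.060
ΔCt(30°C) = 18.525 − 17.830 = 0.695
ΔΔCt = 0.695 − 5.060 = -4.365
Fold change = 2^(−(-4.365)) = 2^4.365 = 20.6061

20.606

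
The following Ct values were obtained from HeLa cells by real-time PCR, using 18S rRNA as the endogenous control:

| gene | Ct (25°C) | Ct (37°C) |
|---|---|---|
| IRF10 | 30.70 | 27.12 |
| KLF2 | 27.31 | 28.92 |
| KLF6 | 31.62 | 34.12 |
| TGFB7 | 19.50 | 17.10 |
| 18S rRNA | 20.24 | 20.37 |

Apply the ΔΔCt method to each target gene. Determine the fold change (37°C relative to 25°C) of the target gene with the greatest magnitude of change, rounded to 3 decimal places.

13.086

IRF10: ΔΔCt = (27.12−20.37) − (30.70−20.24) = 6.75 − 10.46 = -3.71; fold change = 2^3.71 = 13.086
KLF2: ΔΔCt = (28.92−20.37) − (27.31−20.24) = 8.55 − 7.07 = 1.48; fold change = 2^-1.48 = 0.358
KLF6: ΔΔCt = (34.12−20.37) − (31.62−20.24) = 13.75 − 11.38 = 2.37; fold change = 2^-2.37 = 0.193
TGFB7: ΔΔCt = (17.10−20.37) − (19.50−20.24) = -3.27 − (-0.74) = -2.53; fold change = 2^2.53 = 5.776
IRF10 has the largest |ΔΔCt| = 3.71.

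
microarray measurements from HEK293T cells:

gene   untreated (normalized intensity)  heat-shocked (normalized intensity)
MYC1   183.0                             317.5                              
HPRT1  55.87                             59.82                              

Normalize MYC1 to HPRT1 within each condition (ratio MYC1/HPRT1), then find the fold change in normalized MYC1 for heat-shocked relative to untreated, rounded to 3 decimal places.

1.620

MYC1/HPRT1 (untreated) = 183.0 / 55.87 = 3.2755
MYC1/HPRT1 (heat-shocked) = 317.5 / 59.82 = 5.3076
Fold change = 5.3076 / 3.2755 = 1.6204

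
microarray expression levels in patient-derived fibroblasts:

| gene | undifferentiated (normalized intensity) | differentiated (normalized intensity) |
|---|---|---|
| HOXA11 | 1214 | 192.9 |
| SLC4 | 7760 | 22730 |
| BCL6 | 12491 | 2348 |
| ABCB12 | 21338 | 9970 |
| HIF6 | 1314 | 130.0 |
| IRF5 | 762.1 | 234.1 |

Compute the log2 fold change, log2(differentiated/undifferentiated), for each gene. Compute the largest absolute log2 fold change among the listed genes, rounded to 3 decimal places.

3.337

log2(192.9/1214) = -2.654  (HOXA11)
log2(22730/7760) = 1.550  (SLC4)
log2(2348/12491) = -2.411  (BCL6)
log2(9970/21338) = -1.098  (ABCB12)
log2(130.0/1314) = -3.337  (HIF6)
log2(234.1/762.1) = -1.703  (IRF5)
The largest magnitude belongs to HIF6.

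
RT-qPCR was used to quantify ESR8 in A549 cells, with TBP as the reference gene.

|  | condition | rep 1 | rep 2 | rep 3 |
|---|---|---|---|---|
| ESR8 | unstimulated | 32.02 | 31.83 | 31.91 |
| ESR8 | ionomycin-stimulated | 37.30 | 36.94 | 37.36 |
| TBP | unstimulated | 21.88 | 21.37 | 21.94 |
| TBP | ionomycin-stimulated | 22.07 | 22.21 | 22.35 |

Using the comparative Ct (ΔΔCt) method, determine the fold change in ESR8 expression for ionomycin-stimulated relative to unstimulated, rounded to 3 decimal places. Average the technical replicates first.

0.036

Mean Ct: ESR8 unstimulated 31.920; ESR8 ionomycin-stimulated 37.200; TBP unstimulated 21.730; TBP ionomycin-stimulated 22.210
ΔCt(unstimulated) = 31.920 − 21.730 = 10.190
ΔCt(ionomycin-stimulated) = 37.200 − 22.210 = 14.990
ΔΔCt = 14.990 − 10.190 = 4.800
Fold change = 2^(−4.800) = 0.0359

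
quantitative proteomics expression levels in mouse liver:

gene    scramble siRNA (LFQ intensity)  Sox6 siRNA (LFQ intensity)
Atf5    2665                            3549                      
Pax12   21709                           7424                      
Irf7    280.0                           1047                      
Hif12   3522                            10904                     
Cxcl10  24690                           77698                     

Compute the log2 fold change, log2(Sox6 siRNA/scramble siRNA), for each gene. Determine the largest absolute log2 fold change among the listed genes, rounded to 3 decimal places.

1.903

log2(3549/2665) = 0.413  (Atf5)
log2(7424/21709) = -1.548  (Pax12)
log2(1047/280.0) = 1.903  (Irf7)
log2(10904/3522) = 1.630  (Hif12)
log2(77698/24690) = 1.654  (Cxcl10)
The largest magnitude belongs to Irf7.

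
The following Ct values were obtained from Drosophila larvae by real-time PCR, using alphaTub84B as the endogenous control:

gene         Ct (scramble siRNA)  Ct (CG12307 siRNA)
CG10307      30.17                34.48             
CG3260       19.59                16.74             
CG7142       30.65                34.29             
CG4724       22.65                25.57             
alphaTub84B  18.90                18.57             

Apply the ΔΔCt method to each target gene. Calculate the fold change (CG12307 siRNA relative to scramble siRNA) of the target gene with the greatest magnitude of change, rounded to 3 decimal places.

CG10307: ΔΔCt = (34.48−18.57) − (30.17−18.90) = 15.91 − 11.27 = 4.64; fold change = 2^-4.64 = 0.040
CG3260: ΔΔCt = (16.74−18.57) − (19.59−18.90) = -1.83 − 0.69 = -2.52; fold change = 2^2.52 = 5.736
CG7142: ΔΔCt = (34.29−18.57) − (30.65−18.90) = 15.72 − 11.75 = 3.97; fold change = 2^-3.97 = 0.064
CG4724: ΔΔCt = (25.57−18.57) − (22.65−18.90) = 7.00 − 3.75 = 3.25; fold change = 2^-3.25 = 0.105
CG10307 has the largest |ΔΔCt| = 4.64.

0.040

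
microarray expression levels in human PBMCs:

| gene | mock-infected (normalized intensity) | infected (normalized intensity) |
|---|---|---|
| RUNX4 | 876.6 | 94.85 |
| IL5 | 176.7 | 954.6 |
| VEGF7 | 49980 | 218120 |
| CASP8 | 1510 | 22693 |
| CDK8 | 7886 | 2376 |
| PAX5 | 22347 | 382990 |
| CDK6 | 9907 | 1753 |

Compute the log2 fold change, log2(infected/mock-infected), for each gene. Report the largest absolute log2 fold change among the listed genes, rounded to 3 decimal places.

log2(94.85/876.6) = -3.208  (RUNX4)
log2(954.6/176.7) = 2.434  (IL5)
log2(218120/49980) = 2.126  (VEGF7)
log2(22693/1510) = 3.910  (CASP8)
log2(2376/7886) = -1.731  (CDK8)
log2(382990/22347) = 4.099  (PAX5)
log2(1753/9907) = -2.499  (CDK6)
The largest magnitude belongs to PAX5.

4.099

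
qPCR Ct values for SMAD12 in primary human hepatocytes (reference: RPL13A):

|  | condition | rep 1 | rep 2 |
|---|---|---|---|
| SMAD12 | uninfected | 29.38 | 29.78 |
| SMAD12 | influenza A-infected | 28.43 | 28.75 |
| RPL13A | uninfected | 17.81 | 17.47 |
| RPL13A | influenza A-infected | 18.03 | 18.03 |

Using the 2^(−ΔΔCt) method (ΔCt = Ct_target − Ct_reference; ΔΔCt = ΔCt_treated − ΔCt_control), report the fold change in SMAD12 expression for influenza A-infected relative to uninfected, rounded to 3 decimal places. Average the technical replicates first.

2.603

Mean Ct: SMAD12 uninfected 29.580; SMAD12 influenza A-infected 28.590; RPL13A uninfected 17.640; RPL13A influenza A-infected 18.030
ΔCt(uninfected) = 29.580 − 17.640 = 11.940
ΔCt(influenza A-infected) = 28.590 − 18.030 = 10.560
ΔΔCt = 10.560 − 11.940 = -1.380
Fold change = 2^(−(-1.380)) = 2^1.380 = 2.6027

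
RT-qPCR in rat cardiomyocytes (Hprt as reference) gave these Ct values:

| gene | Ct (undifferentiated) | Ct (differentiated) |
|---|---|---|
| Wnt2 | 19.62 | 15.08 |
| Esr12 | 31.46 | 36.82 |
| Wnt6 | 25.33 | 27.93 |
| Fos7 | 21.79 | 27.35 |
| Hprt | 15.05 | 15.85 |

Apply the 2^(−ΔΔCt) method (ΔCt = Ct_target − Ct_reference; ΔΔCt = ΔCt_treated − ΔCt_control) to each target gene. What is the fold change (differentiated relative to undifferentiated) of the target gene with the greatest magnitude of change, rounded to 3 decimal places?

40.504

Wnt2: ΔΔCt = (15.08−15.85) − (19.62−15.05) = -0.77 − 4.57 = -5.34; fold change = 2^5.34 = 40.504
Esr12: ΔΔCt = (36.82−15.85) − (31.46−15.05) = 20.97 − 16.41 = 4.56; fold change = 2^-4.56 = 0.042
Wnt6: ΔΔCt = (27.93−15.85) − (25.33−15.05) = 12.08 − 10.28 = 1.80; fold change = 2^-1.80 = 0.287
Fos7: ΔΔCt = (27.35−15.85) − (21.79−15.05) = 11.50 − 6.74 = 4.76; fold change = 2^-4.76 = 0.037
Wnt2 has the largest |ΔΔCt| = 5.34.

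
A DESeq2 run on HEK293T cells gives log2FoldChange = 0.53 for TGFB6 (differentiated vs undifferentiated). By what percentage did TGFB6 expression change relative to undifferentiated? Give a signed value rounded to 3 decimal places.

44.393%

Fold change = 2^(0.53) = 1.4439
Percent change = (FC − 1) × 100% = (1.4439 − 1) × 100 = 44.393%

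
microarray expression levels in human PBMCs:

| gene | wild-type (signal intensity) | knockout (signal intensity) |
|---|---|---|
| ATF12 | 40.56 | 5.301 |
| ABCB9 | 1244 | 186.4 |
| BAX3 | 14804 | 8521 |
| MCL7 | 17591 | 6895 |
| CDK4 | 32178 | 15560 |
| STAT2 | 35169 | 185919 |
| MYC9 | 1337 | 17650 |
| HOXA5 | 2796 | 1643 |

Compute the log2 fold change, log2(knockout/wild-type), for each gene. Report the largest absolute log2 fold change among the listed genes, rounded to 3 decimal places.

log2(5.301/40.56) = -2.936  (ATF12)
log2(186.4/1244) = -2.739  (ABCB9)
log2(8521/14804) = -0.797  (BAX3)
log2(6895/17591) = -1.351  (MCL7)
log2(15560/32178) = -1.048  (CDK4)
log2(185919/35169) = 2.402  (STAT2)
log2(17650/1337) = 3.723  (MYC9)
log2(1643/2796) = -0.767  (HOXA5)
The largest magnitude belongs to MYC9.

3.723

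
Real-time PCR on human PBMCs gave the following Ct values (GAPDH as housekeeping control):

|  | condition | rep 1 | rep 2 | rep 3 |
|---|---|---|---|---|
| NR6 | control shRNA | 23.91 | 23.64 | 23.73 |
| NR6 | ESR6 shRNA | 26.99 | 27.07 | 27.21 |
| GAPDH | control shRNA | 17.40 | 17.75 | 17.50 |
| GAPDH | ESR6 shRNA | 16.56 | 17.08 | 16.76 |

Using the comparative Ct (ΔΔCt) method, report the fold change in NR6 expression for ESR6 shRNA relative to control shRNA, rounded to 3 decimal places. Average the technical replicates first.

0.059

Mean Ct: NR6 control shRNA 23.760; NR6 ESR6 shRNA 27.090; GAPDH control shRNA 17.550; GAPDH ESR6 shRNA 16.800
ΔCt(control shRNA) = 23.760 − 17.550 = 6.210
ΔCt(ESR6 shRNA) = 27.090 − 16.800 = 10.290
ΔΔCt = 10.290 − 6.210 = 4.080
Fold change = 2^(−4.080) = 0.0591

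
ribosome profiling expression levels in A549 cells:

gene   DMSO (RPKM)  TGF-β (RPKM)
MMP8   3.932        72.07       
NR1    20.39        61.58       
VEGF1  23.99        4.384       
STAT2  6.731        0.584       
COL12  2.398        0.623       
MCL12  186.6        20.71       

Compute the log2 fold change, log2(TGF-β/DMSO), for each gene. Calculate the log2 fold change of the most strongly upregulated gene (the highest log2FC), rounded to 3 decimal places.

log2(72.07/3.932) = 4.196  (MMP8)
log2(61.58/20.39) = 1.595  (NR1)
log2(4.384/23.99) = -2.452  (VEGF1)
log2(0.584/6.731) = -3.527  (STAT2)
log2(0.623/2.398) = -1.945  (COL12)
log2(20.71/186.6) = -3.172  (MCL12)
MMP8 is most strongly upregulated.

4.196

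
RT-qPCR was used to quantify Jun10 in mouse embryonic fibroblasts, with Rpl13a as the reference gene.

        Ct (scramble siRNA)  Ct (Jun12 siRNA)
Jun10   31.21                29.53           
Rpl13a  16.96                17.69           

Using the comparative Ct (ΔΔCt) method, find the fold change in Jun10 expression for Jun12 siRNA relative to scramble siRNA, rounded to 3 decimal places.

5.315

ΔCt(scramble siRNA) = 31.210 − 16.960 = 14.250
ΔCt(Jun12 siRNA) = 29.530 − 17.690 = 11.840
ΔΔCt = 11.840 − 14.250 = -2.410
Fold change = 2^(−(-2.410)) = 2^2.410 = 5.3147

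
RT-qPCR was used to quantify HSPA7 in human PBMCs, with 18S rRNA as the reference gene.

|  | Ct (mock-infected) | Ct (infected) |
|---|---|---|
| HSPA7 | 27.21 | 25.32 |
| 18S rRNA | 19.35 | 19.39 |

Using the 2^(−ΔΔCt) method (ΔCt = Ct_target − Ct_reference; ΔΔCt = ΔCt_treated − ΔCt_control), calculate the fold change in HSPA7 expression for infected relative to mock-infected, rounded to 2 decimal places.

3.81

ΔCt(mock-infected) = 27.210 − 19.350 = 7.860
ΔCt(infected) = 25.320 − 19.390 = 5.930
ΔΔCt = 5.930 − 7.860 = -1.930
Fold change = 2^(−(-1.930)) = 2^1.930 = 3.811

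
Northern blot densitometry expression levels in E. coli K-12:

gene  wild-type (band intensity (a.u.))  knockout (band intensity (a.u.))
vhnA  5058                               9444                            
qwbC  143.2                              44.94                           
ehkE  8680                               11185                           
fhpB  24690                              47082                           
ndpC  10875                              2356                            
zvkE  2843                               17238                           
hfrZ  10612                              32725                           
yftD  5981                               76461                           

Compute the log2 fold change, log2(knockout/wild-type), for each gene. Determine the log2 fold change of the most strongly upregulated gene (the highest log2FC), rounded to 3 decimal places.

3.676

log2(9444/5058) = 0.901  (vhnA)
log2(44.94/143.2) = -1.672  (qwbC)
log2(11185/8680) = 0.366  (ehkE)
log2(47082/24690) = 0.931  (fhpB)
log2(2356/10875) = -2.207  (ndpC)
log2(17238/2843) = 2.600  (zvkE)
log2(32725/10612) = 1.625  (hfrZ)
log2(76461/5981) = 3.676  (yftD)
yftD is most strongly upregulated.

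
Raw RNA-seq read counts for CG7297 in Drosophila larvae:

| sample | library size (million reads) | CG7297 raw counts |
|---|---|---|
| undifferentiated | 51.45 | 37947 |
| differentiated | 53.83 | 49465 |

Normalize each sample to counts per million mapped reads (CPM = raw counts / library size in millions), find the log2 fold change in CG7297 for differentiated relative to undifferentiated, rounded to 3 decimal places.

CPM(undifferentiated) = 37947 / 51.45 = 737.5510
CPM(differentiated) = 49465 / 53.83 = 918.9114
Fold change = 918.9114 / 737.5510 = 1.24590
log2(1.24590) = 0.3172

0.317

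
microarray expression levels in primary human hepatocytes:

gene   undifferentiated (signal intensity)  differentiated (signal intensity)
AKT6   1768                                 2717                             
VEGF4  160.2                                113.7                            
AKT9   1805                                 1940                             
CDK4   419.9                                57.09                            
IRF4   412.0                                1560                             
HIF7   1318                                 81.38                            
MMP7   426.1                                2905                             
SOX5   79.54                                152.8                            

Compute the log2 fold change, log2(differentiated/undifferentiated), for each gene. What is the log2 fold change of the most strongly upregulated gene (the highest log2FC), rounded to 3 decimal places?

log2(2717/1768) = 0.620  (AKT6)
log2(113.7/160.2) = -0.495  (VEGF4)
log2(1940/1805) = 0.104  (AKT9)
log2(57.09/419.9) = -2.879  (CDK4)
log2(1560/412.0) = 1.921  (IRF4)
log2(81.38/1318) = -4.018  (HIF7)
log2(2905/426.1) = 2.769  (MMP7)
log2(152.8/79.54) = 0.942  (SOX5)
MMP7 is most strongly upregulated.

2.769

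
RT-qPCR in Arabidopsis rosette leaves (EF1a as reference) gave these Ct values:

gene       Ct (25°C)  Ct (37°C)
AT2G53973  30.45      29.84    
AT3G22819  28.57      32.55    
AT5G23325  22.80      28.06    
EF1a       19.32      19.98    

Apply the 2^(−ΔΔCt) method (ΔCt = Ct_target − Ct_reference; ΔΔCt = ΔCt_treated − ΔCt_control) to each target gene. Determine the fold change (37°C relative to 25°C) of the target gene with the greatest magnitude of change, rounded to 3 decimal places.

0.041

AT2G53973: ΔΔCt = (29.84−19.98) − (30.45−19.32) = 9.86 − 11.13 = -1.27; fold change = 2^1.27 = 2.412
AT3G22819: ΔΔCt = (32.55−19.98) − (28.57−19.32) = 12.57 − 9.25 = 3.32; fold change = 2^-3.32 = 0.100
AT5G23325: ΔΔCt = (28.06−19.98) − (22.80−19.32) = 8.08 − 3.48 = 4.60; fold change = 2^-4.60 = 0.041
AT5G23325 has the largest |ΔΔCt| = 4.60.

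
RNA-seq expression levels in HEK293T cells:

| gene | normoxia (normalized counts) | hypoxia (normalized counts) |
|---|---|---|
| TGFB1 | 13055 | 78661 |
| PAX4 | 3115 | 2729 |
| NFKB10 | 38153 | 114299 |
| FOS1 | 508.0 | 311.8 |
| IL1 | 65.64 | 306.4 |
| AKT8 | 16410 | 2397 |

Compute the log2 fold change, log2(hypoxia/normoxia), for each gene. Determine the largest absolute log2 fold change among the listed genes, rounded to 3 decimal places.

log2(78661/13055) = 2.591  (TGFB1)
log2(2729/3115) = -0.191  (PAX4)
log2(114299/38153) = 1.583  (NFKB10)
log2(311.8/508.0) = -0.704  (FOS1)
log2(306.4/65.64) = 2.223  (IL1)
log2(2397/16410) = -2.775  (AKT8)
The largest magnitude belongs to AKT8.

2.775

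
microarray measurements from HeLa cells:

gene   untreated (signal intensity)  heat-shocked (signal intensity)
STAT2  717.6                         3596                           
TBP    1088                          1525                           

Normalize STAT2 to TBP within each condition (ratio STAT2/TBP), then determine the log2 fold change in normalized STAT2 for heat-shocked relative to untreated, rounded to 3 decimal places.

1.838

STAT2/TBP (untreated) = 717.6 / 1088 = 0.65956
STAT2/TBP (heat-shocked) = 3596 / 1525 = 2.358
Fold change = 2.358 / 0.65956 = 3.5752
log2(3.5752) = 1.8380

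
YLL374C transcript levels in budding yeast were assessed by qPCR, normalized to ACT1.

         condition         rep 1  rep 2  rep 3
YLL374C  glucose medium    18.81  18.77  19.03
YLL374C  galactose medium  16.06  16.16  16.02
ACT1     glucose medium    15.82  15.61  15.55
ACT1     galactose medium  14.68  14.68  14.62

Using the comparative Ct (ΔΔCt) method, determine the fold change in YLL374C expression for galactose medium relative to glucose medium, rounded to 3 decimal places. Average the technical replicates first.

Mean Ct: YLL374C glucose medium 18.870; YLL374C galactose medium 16.080; ACT1 glucose medium 15.660; ACT1 galactose medium 14.660
ΔCt(glucose medium) = 18.870 − 15.660 = 3.210
ΔCt(galactose medium) = 16.080 − 14.660 = 1.420
ΔΔCt = 1.420 − 3.210 = -1.790
Fold change = 2^(−(-1.790)) = 2^1.790 = 3.4581

3.458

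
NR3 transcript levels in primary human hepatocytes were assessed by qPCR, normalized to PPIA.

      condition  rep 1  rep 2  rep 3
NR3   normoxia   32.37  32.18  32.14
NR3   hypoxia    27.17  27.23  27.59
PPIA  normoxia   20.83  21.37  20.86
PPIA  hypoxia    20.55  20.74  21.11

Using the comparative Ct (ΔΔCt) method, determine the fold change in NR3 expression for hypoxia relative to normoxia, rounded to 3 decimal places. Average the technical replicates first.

25.634

Mean Ct: NR3 normoxia 32.230; NR3 hypoxia 27.330; PPIA normoxia 21.020; PPIA hypoxia 20.800
ΔCt(normoxia) = 32.230 − 21.020 = 11.210
ΔCt(hypoxia) = 27.330 − 20.800 = 6.530
ΔΔCt = 6.530 − 11.210 = -4.680
Fold change = 2^(−(-4.680)) = 2^4.680 = 25.6342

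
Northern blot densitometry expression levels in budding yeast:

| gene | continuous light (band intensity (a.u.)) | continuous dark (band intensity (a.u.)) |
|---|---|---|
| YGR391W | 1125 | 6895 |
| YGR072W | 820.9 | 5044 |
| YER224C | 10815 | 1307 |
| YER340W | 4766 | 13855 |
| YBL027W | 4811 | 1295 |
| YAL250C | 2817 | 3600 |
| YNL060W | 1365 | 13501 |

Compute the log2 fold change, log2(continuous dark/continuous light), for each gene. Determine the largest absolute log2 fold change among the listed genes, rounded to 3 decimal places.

log2(6895/1125) = 2.616  (YGR391W)
log2(5044/820.9) = 2.619  (YGR072W)
log2(1307/10815) = -3.049  (YER224C)
log2(13855/4766) = 1.540  (YER340W)
log2(1295/4811) = -1.893  (YBL027W)
log2(3600/2817) = 0.354  (YAL250C)
log2(13501/1365) = 3.306  (YNL060W)
The largest magnitude belongs to YNL060W.

3.306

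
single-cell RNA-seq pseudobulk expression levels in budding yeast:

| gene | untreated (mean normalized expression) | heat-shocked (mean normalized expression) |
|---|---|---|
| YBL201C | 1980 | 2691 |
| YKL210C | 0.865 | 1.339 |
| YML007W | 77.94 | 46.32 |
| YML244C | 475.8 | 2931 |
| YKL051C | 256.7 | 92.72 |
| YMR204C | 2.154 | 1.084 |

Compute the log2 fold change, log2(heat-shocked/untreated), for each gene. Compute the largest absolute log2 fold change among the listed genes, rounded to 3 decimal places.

2.623

log2(2691/1980) = 0.443  (YBL201C)
log2(1.339/0.865) = 0.630  (YKL210C)
log2(46.32/77.94) = -0.751  (YML007W)
log2(2931/475.8) = 2.623  (YML244C)
log2(92.72/256.7) = -1.469  (YKL051C)
log2(1.084/2.154) = -0.991  (YMR204C)
The largest magnitude belongs to YML244C.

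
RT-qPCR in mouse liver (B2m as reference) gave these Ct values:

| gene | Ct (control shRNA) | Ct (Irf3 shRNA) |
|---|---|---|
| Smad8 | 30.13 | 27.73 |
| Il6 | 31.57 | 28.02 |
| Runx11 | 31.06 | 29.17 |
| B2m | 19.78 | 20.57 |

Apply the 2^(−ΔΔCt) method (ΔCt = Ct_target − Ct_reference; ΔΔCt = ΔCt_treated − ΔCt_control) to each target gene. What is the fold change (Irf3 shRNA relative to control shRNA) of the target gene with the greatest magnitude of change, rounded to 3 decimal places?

Smad8: ΔΔCt = (27.73−20.57) − (30.13−19.78) = 7.16 − 10.35 = -3.19; fold change = 2^3.19 = 9.126
Il6: ΔΔCt = (28.02−20.57) − (31.57−19.78) = 7.45 − 11.79 = -4.34; fold change = 2^4.34 = 20.252
Runx11: ΔΔCt = (29.17−20.57) − (31.06−19.78) = 8.60 − 11.28 = -2.68; fold change = 2^2.68 = 6.409
Il6 has the largest |ΔΔCt| = 4.34.

20.252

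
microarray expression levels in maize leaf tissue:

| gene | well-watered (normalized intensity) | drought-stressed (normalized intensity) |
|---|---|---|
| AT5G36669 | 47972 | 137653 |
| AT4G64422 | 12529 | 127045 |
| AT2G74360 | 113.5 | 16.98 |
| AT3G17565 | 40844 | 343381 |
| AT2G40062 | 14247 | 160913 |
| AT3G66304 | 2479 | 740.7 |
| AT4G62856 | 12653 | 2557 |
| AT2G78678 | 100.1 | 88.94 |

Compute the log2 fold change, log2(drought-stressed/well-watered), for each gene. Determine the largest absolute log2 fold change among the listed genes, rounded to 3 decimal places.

3.498

log2(137653/47972) = 1.521  (AT5G36669)
log2(127045/12529) = 3.342  (AT4G64422)
log2(16.98/113.5) = -2.741  (AT2G74360)
log2(343381/40844) = 3.072  (AT3G17565)
log2(160913/14247) = 3.498  (AT2G40062)
log2(740.7/2479) = -1.743  (AT3G66304)
log2(2557/12653) = -2.307  (AT4G62856)
log2(88.94/100.1) = -0.171  (AT2G78678)
The largest magnitude belongs to AT2G40062.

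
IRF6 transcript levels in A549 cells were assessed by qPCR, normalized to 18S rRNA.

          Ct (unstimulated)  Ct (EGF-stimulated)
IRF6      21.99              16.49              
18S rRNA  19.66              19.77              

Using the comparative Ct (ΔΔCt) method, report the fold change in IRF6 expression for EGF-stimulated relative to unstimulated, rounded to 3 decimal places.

ΔCt(unstimulated) = 21.990 − 19.660 = 2.330
ΔCt(EGF-stimulated) = 16.490 − 19.770 = -3.280
ΔΔCt = -3.280 − 2.330 = -5.610
Fold change = 2^(−(-5.610)) = 2^5.610 = 48.8403

48.840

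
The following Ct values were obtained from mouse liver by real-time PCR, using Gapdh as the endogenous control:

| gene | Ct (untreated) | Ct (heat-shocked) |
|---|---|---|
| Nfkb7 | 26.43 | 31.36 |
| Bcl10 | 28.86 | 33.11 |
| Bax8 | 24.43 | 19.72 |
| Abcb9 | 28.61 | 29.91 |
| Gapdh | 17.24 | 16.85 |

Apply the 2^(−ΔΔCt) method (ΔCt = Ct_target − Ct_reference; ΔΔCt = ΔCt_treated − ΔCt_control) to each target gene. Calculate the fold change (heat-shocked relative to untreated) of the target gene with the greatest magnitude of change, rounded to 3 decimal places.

0.025

Nfkb7: ΔΔCt = (31.36−16.85) − (26.43−17.24) = 14.51 − 9.19 = 5.32; fold change = 2^-5.32 = 0.025
Bcl10: ΔΔCt = (33.11−16.85) − (28.86−17.24) = 16.26 − 11.62 = 4.64; fold change = 2^-4.64 = 0.040
Bax8: ΔΔCt = (19.72−16.85) − (24.43−17.24) = 2.87 − 7.19 = -4.32; fold change = 2^4.32 = 19.973
Abcb9: ΔΔCt = (29.91−16.85) − (28.61−17.24) = 13.06 − 11.37 = 1.69; fold change = 2^-1.69 = 0.310
Nfkb7 has the largest |ΔΔCt| = 5.32.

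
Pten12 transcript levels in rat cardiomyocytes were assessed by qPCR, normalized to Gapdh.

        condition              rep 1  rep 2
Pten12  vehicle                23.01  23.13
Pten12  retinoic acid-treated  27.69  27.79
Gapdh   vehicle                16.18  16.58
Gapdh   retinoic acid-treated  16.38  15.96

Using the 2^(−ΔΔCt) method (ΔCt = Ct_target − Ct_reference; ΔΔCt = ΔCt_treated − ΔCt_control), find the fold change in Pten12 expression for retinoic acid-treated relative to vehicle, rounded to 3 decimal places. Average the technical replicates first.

Mean Ct: Pten12 vehicle 23.070; Pten12 retinoic acid-treated 27.740; Gapdh vehicle 16.380; Gapdh retinoic acid-treated 16.170
ΔCt(vehicle) = 23.070 − 16.380 = 6.690
ΔCt(retinoic acid-treated) = 27.740 − 16.170 = 11.570
ΔΔCt = 11.570 − 6.690 = 4.880
Fold change = 2^(−4.880) = 0.0340

0.034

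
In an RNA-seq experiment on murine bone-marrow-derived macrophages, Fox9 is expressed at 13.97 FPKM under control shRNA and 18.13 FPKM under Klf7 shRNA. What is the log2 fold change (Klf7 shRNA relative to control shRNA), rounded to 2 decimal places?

0.38

Fold change = 18.13 / 13.97 = 1.2978
log2(1.2978) = 0.376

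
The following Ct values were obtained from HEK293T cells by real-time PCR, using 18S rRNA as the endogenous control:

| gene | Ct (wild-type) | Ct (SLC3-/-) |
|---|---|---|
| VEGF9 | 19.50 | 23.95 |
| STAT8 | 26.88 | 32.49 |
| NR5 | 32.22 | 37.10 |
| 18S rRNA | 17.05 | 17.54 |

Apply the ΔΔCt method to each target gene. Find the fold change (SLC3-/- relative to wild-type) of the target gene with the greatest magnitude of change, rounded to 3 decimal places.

VEGF9: ΔΔCt = (23.95−17.54) − (19.50−17.05) = 6.41 − 2.45 = 3.96; fold change = 2^-3.96 = 0.064
STAT8: ΔΔCt = (32.49−17.54) − (26.88−17.05) = 14.95 − 9.83 = 5.12; fold change = 2^-5.12 = 0.029
NR5: ΔΔCt = (37.10−17.54) − (32.22−17.05) = 19.56 − 15.17 = 4.39; fold change = 2^-4.39 = 0.048
STAT8 has the largest |ΔΔCt| = 5.12.

0.029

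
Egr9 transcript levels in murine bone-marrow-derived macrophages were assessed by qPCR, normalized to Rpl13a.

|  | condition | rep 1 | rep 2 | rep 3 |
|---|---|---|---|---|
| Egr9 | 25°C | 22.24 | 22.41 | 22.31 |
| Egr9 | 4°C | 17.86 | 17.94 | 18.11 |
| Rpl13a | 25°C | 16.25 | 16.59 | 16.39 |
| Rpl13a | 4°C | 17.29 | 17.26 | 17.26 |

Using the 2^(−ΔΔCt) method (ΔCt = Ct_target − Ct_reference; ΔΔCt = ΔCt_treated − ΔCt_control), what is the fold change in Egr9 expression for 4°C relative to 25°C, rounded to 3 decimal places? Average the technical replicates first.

37.014

Mean Ct: Egr9 25°C 22.320; Egr9 4°C 17.970; Rpl13a 25°C 16.410; Rpl13a 4°C 17.270
ΔCt(25°C) = 22.320 − 16.410 = 5.910
ΔCt(4°C) = 17.970 − 17.270 = 0.700
ΔΔCt = 0.700 − 5.910 = -5.210
Fold change = 2^(−(-5.210)) = 2^5.210 = 37.0140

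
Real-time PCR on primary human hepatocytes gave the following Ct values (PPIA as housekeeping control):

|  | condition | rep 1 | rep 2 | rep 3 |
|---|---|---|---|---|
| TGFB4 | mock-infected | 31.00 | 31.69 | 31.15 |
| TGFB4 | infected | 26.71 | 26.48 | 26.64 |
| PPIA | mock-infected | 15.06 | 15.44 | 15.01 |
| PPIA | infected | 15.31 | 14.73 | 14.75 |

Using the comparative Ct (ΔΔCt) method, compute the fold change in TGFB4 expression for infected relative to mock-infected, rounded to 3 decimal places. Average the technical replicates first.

Mean Ct: TGFB4 mock-infected 31.280; TGFB4 infected 26.610; PPIA mock-infected 15.170; PPIA infected 14.930
ΔCt(mock-infected) = 31.280 − 15.170 = 16.110
ΔCt(infected) = 26.610 − 14.930 = 11.680
ΔΔCt = 11.680 − 16.110 = -4.430
Fold change = 2^(−(-4.430)) = 2^4.430 = 21.5557

21.556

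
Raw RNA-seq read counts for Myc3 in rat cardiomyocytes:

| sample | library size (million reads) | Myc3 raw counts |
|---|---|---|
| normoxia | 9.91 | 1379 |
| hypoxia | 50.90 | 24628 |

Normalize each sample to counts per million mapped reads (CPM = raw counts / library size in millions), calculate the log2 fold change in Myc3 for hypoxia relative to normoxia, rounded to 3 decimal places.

1.798

CPM(normoxia) = 1379 / 9.91 = 139.1524
CPM(hypoxia) = 24628 / 50.90 = 483.8507
Fold change = 483.8507 / 139.1524 = 3.47713
log2(3.47713) = 1.7979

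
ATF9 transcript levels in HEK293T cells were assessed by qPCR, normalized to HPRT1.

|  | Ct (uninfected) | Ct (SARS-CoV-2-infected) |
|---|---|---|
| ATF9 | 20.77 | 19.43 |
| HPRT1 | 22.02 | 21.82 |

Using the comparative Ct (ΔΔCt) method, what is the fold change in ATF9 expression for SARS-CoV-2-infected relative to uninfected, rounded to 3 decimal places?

2.204

ΔCt(uninfected) = 20.770 − 22.020 = -1.250
ΔCt(SARS-CoV-2-infected) = 19.430 − 21.820 = -2.390
ΔΔCt = -2.390 − (-1.250) = -1.140
Fold change = 2^(−(-1.140)) = 2^1.140 = 2.2038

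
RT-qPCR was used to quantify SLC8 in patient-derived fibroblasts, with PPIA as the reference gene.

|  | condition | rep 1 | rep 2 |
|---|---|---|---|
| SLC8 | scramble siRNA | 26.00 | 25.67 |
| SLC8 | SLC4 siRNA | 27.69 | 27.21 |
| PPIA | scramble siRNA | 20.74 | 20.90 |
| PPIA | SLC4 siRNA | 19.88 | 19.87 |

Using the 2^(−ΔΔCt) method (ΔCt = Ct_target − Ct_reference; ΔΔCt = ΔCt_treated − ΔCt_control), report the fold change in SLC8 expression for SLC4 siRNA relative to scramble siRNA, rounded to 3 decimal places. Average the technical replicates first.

Mean Ct: SLC8 scramble siRNA 25.835; SLC8 SLC4 siRNA 27.450; PPIA scramble siRNA 20.820; PPIA SLC4 siRNA 19.875
ΔCt(scramble siRNA) = 25.835 − 20.820 = 5.015
ΔCt(SLC4 siRNA) = 27.450 − 19.875 = 7.575
ΔΔCt = 7.575 − 5.015 = 2.560
Fold change = 2^(−2.560) = 0.1696

0.170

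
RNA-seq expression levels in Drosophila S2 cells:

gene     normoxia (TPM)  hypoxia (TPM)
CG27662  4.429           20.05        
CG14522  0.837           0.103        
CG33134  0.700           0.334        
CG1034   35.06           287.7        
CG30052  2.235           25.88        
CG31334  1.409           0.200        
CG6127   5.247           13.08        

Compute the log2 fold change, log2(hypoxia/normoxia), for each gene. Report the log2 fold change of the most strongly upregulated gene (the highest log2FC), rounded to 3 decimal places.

3.533

log2(20.05/4.429) = 2.179  (CG27662)
log2(0.103/0.837) = -3.023  (CG14522)
log2(0.334/0.700) = -1.068  (CG33134)
log2(287.7/35.06) = 3.037  (CG1034)
log2(25.88/2.235) = 3.533  (CG30052)
log2(0.200/1.409) = -2.817  (CG31334)
log2(13.08/5.247) = 1.318  (CG6127)
CG30052 is most strongly upregulated.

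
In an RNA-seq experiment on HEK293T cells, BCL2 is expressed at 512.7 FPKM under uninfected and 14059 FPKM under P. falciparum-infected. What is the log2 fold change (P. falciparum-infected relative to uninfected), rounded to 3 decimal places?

Fold change = 14059 / 512.7 = 27.4215
log2(27.4215) = 4.7772

4.777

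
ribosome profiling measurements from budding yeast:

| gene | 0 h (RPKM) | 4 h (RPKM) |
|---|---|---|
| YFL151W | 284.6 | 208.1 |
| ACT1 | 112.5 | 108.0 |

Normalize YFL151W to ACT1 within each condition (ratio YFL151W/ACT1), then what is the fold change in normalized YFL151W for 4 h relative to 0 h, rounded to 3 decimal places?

YFL151W/ACT1 (0 h) = 284.6 / 112.5 = 2.5298
YFL151W/ACT1 (4 h) = 208.1 / 108.0 = 1.9269
Fold change = 1.9269 / 2.5298 = 0.7617

0.762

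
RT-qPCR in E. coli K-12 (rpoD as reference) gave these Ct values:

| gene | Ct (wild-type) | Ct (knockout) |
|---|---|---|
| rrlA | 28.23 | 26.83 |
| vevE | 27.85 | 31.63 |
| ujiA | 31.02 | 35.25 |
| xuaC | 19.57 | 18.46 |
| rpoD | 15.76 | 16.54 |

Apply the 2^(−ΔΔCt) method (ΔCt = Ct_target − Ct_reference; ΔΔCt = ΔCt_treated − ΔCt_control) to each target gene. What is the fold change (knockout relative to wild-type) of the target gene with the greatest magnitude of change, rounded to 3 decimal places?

0.092

rrlA: ΔΔCt = (26.83−16.54) − (28.23−15.76) = 10.29 − 12.47 = -2.18; fold change = 2^2.18 = 4.532
vevE: ΔΔCt = (31.63−16.54) − (27.85−15.76) = 15.09 − 12.09 = 3.00; fold change = 2^-3.00 = 0.125
ujiA: ΔΔCt = (35.25−16.54) − (31.02−15.76) = 18.71 − 15.26 = 3.45; fold change = 2^-3.45 = 0.092
xuaC: ΔΔCt = (18.46−16.54) − (19.57−15.76) = 1.92 − 3.81 = -1.89; fold change = 2^1.89 = 3.706
ujiA has the largest |ΔΔCt| = 3.45.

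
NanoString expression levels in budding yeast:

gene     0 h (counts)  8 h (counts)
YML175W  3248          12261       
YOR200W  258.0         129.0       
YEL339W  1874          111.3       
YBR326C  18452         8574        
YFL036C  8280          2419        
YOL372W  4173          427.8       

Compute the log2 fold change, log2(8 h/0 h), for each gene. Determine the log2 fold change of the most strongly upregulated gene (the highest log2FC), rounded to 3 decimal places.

log2(12261/3248) = 1.916  (YML175W)
log2(129.0/258.0) = -1.000  (YOR200W)
log2(111.3/1874) = -4.074  (YEL339W)
log2(8574/18452) = -1.106  (YBR326C)
log2(2419/8280) = -1.775  (YFL036C)
log2(427.8/4173) = -3.286  (YOL372W)
YML175W is most strongly upregulated.

1.916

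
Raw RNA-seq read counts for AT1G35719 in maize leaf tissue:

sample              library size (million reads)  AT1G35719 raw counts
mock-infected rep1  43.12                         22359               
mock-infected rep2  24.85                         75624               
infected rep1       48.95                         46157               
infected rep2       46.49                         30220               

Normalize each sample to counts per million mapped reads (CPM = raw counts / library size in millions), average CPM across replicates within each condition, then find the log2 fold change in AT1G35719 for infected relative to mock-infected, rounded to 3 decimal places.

-1.161

CPM(mock-infected rep1) = 22359 / 43.12 = 518.5297
CPM(mock-infected rep2) = 75624 / 24.85 = 3043.2193
CPM(infected rep1) = 46157 / 48.95 = 942.9418
CPM(infected rep2) = 30220 / 46.49 = 650.0323
mean CPM(mock-infected) = 1780.8745; mean CPM(infected) = 796.4870
Fold change = 796.4870 / 1780.8745 = 0.44724
log2(0.44724) = -1.1609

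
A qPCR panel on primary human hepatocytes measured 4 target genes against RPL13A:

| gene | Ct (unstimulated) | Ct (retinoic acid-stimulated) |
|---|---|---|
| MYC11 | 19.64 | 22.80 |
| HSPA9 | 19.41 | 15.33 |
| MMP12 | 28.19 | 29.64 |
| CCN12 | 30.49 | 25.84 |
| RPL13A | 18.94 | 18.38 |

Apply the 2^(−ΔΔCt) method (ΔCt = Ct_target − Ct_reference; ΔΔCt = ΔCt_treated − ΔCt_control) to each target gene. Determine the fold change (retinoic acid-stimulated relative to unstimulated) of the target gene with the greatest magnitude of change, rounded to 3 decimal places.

17.030

MYC11: ΔΔCt = (22.80−18.38) − (19.64−18.94) = 4.42 − 0.70 = 3.72; fold change = 2^-3.72 = 0.076
HSPA9: ΔΔCt = (15.33−18.38) − (19.41−18.94) = -3.05 − 0.47 = -3.52; fold change = 2^3.52 = 11.472
MMP12: ΔΔCt = (29.64−18.38) − (28.19−18.94) = 11.26 − 9.25 = 2.01; fold change = 2^-2.01 = 0.248
CCN12: ΔΔCt = (25.84−18.38) − (30.49−18.94) = 7.46 − 11.55 = -4.09; fold change = 2^4.09 = 17.030
CCN12 has the largest |ΔΔCt| = 4.09.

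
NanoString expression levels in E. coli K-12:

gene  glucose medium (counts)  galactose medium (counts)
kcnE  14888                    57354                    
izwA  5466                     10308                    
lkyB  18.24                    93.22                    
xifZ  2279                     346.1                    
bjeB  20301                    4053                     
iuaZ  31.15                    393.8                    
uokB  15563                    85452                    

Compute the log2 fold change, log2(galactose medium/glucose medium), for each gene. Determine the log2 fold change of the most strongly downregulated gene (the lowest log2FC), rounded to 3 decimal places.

-2.719

log2(57354/14888) = 1.946  (kcnE)
log2(10308/5466) = 0.915  (izwA)
log2(93.22/18.24) = 2.354  (lkyB)
log2(346.1/2279) = -2.719  (xifZ)
log2(4053/20301) = -2.324  (bjeB)
log2(393.8/31.15) = 3.660  (iuaZ)
log2(85452/15563) = 2.457  (uokB)
xifZ is most strongly downregulated.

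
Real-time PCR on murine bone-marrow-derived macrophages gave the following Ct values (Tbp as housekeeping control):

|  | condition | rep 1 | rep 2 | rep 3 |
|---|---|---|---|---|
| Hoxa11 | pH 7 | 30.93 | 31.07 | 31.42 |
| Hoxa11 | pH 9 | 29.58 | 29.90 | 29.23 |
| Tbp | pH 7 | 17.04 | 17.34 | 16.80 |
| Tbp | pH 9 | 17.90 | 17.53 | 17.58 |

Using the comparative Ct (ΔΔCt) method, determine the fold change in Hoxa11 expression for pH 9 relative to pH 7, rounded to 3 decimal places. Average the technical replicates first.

4.532

Mean Ct: Hoxa11 pH 7 31.140; Hoxa11 pH 9 29.570; Tbp pH 7 17.060; Tbp pH 9 17.670
ΔCt(pH 7) = 31.140 − 17.060 = 14.080
ΔCt(pH 9) = 29.570 − 17.670 = 11.900
ΔΔCt = 11.900 − 14.080 = -2.180
Fold change = 2^(−(-2.180)) = 2^2.180 = 4.5315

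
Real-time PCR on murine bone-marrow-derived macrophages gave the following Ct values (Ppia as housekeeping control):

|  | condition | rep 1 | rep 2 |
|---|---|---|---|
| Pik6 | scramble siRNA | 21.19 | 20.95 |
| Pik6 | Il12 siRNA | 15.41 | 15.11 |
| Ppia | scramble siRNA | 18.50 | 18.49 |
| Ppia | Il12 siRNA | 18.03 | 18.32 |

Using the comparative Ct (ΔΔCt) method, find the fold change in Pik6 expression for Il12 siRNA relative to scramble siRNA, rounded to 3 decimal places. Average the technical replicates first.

44.942

Mean Ct: Pik6 scramble siRNA 21.070; Pik6 Il12 siRNA 15.260; Ppia scramble siRNA 18.495; Ppia Il12 siRNA 18.175
ΔCt(scramble siRNA) = 21.070 − 18.495 = 2.575
ΔCt(Il12 siRNA) = 15.260 − 18.175 = -2.915
ΔΔCt = -2.915 − 2.575 = -5.490
Fold change = 2^(−(-5.490)) = 2^5.490 = 44.9422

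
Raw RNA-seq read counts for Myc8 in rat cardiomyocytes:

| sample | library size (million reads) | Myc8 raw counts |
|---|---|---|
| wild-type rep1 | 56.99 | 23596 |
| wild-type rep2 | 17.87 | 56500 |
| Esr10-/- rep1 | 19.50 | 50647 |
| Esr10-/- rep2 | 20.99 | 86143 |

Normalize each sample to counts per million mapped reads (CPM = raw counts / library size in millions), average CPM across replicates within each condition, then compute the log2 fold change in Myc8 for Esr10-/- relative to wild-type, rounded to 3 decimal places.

0.906

CPM(wild-type rep1) = 23596 / 56.99 = 414.0376
CPM(wild-type rep2) = 56500 / 17.87 = 3161.7236
CPM(Esr10-/- rep1) = 50647 / 19.50 = 2597.2821
CPM(Esr10-/- rep2) = 86143 / 20.99 = 4104.0019
mean CPM(wild-type) = 1787.8806; mean CPM(Esr10-/-) = 3350.6420
Fold change = 3350.6420 / 1787.8806 = 1.87409
log2(1.87409) = 0.9062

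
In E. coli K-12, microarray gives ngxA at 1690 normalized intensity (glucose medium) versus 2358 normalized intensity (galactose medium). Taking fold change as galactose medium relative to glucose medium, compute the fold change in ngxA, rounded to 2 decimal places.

1.40

Fold change = 2358 / 1690 = 1.395
ngxA is upregulated.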